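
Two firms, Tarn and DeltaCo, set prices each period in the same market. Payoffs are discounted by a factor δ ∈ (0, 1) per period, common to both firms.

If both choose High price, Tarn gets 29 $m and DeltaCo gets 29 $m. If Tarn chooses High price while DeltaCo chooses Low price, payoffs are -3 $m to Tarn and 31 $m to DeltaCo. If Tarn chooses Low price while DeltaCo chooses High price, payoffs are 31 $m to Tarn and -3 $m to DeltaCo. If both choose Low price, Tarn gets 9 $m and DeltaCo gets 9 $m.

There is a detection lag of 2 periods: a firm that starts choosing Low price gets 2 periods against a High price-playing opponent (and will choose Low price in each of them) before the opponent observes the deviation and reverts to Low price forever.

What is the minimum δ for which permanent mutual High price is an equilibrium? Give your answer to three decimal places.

A deviator earns 31 for 2 periods, then 9 forever; cooperating earns 29 forever. Multiplying the IC by (1−δ):
29 ≥ 31(1−δ^2) + 9δ^2, so 22·δ^2 ≥ 2 and δ^2 ≥ 1/11.
δ ≥ (1/11)^(1/2) ≈ 0.302.

0.302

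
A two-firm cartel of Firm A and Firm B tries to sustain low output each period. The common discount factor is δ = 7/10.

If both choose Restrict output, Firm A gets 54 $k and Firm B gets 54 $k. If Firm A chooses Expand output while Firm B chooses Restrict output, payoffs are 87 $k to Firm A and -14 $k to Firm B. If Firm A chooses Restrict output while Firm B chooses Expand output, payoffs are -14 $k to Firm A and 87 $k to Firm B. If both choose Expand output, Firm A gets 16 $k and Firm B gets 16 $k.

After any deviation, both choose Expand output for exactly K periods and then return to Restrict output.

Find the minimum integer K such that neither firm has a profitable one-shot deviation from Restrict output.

2

No profitable deviation requires (54−16)(δ+…+δ^K) ≥ 87−54, i.e. δ+…+δ^K ≥ 33/38 ≈ 0.8684.
With δ = 7/10, the partial sums are K=1: 0.7000, K=2: 1.1900.
K = 2 is the first length at which the sum reaches 0.8684.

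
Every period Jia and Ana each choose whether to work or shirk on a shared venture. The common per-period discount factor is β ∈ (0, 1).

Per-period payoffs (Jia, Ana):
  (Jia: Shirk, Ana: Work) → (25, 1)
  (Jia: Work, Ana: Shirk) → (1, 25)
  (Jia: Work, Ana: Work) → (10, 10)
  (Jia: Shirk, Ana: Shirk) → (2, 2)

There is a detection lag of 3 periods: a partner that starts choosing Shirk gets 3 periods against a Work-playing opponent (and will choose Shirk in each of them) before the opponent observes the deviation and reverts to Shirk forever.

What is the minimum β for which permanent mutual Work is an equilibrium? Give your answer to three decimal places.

A deviator earns 25 for 3 periods, then 2 forever; cooperating earns 10 forever. Multiplying the IC by (1−β):
10 ≥ 25(1−β^3) + 2β^3, so 23·β^3 ≥ 15 and β^3 ≥ 15/23.
β ≥ (15/23)^(1/3) ≈ 0.867.

0.867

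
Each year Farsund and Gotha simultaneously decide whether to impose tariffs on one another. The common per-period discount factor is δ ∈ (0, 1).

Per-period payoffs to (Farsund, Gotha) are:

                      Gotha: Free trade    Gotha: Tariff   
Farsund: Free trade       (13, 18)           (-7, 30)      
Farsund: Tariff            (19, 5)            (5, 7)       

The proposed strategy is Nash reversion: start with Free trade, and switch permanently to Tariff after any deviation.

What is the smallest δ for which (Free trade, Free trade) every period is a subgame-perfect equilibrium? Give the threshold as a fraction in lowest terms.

For Farsund: deviation gain 19−13 = 6, per-period punishment loss 13−5 = 8. IC gives δ ≥ 6/14 = 3/7.
For Gotha: gain 12, loss 11 per period, so δ ≥ 12/23.
The tighter constraint is Gotha's, so cooperation needs δ ≥ 12/23.

12/23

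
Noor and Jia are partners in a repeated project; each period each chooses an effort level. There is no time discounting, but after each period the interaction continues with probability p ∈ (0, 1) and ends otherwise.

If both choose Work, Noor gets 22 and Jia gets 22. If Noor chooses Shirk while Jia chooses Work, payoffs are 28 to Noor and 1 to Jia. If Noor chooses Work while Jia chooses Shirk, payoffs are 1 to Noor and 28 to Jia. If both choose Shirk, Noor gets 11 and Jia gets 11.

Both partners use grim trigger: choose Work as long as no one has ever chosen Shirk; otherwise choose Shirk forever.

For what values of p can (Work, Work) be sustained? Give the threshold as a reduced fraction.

With no time discounting, the continuation probability p plays the role of the discount factor.
Grim-trigger IC: 22/(1−p) ≥ 28 + 11p/(1−p) ⇒ p ≥ (28−22)/(28−11) = 6/17.

6/17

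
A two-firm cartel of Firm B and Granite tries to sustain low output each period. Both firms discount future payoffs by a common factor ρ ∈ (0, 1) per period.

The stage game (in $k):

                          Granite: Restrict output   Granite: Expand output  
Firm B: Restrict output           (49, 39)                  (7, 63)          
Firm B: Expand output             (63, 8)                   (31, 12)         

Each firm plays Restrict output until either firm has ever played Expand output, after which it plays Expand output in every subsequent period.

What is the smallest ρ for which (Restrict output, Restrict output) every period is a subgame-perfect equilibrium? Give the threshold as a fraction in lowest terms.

8/17

Firm B's threshold: (63−49)/(63−31) = 7/16.
Granite's threshold: (63−39)/(63−12) = 8/17.
7/16 < 8/17, so Granite binds and ρ* = 8/17.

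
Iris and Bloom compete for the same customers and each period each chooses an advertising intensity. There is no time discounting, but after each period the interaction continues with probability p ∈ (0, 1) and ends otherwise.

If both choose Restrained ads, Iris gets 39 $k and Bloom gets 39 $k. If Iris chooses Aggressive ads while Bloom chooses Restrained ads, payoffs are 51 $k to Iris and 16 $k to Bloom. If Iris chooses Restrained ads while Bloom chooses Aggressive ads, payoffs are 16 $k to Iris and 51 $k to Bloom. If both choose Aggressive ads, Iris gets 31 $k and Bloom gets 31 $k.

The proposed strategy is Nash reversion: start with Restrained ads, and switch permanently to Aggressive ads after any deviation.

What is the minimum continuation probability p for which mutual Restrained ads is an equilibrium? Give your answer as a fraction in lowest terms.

3/5

With no time discounting, the continuation probability p plays the role of the discount factor.
Grim-trigger IC: 39/(1−p) ≥ 51 + 31p/(1−p) ⇒ p ≥ (51−39)/(51−31) = 3/5.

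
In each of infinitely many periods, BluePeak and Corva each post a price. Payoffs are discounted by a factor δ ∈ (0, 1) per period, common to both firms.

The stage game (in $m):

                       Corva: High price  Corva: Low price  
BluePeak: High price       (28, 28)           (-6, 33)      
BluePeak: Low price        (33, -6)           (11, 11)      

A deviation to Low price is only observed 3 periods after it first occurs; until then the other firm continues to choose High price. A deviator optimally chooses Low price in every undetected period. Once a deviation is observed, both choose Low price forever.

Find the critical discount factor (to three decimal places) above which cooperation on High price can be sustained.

The best deviation is to choose Low price for all 3 undetected periods, earning 33 each, then 11 forever once detected.
Deviation value: 33(1−δ^3)/(1−δ) + 11δ^3/(1−δ); cooperation value: 28/(1−δ).
IC: 28 ≥ 33(1−δ^3) + 11δ^3 = 33 − 22δ^3.
So δ^3 ≥ 5/22, giving δ ≥ (5/22)^(1/3) ≈ 0.610.

0.610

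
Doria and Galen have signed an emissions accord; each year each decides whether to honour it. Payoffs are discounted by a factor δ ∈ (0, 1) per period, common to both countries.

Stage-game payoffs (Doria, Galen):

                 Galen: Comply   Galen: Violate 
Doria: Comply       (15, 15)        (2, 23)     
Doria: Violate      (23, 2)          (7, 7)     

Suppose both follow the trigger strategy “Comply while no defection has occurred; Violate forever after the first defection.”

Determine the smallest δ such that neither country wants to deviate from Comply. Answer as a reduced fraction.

Cooperation forever yields 15 each period: 15/(1−δ).
Deviating yields 23 once, then 7 forever: 23 + 7δ/(1−δ).
No profitable deviation requires 15/(1−δ) ≥ 23 + 7δ/(1−δ).
Multiplying by (1−δ): 15 ≥ 23(1−δ) + 7δ = 23 − 16δ.
So 16δ ≥ 8, i.e. δ ≥ 8/16 = 1/2.

1/2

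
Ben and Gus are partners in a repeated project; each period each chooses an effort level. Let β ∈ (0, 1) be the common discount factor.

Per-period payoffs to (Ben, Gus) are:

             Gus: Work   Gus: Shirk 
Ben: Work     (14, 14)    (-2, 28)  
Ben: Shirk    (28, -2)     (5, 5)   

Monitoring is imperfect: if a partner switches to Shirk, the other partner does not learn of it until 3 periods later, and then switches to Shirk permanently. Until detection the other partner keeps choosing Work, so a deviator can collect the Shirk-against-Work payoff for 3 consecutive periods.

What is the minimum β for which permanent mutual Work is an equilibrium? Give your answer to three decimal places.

0.847

A deviator earns 28 for 3 periods, then 5 forever; cooperating earns 14 forever. Multiplying the IC by (1−β):
14 ≥ 28(1−β^3) + 5β^3, so 23·β^3 ≥ 14 and β^3 ≥ 14/23.
β ≥ (14/23)^(1/3) ≈ 0.847.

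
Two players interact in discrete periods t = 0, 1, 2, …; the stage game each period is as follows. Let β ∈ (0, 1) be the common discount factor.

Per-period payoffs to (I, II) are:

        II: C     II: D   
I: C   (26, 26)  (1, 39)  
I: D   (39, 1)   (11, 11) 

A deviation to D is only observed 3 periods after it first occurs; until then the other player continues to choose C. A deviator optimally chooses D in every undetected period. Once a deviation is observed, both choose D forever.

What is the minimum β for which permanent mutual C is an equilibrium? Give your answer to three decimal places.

A deviator earns 39 for 3 periods, then 11 forever; cooperating earns 26 forever. Multiplying the IC by (1−β):
26 ≥ 39(1−β^3) + 11β^3, so 28·β^3 ≥ 13 and β^3 ≥ 13/28.
β ≥ (13/28)^(1/3) ≈ 0.774.

0.774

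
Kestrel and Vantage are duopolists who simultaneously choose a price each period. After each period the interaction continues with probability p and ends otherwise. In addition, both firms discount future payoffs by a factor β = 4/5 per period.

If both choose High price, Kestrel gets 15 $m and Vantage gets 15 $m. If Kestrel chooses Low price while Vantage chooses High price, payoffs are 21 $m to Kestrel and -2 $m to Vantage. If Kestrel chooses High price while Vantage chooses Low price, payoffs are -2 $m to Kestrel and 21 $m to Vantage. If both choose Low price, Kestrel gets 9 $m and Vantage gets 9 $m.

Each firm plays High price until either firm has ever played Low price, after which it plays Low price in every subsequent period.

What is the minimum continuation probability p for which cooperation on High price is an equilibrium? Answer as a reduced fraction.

With continuation probability p and discount β, the effective per-period discount factor is βp.
Grim-trigger IC: βp ≥ (21−15)/(21−9) = 1/2.
So p ≥ (1/2)/(4/5) = 5/8.

5/8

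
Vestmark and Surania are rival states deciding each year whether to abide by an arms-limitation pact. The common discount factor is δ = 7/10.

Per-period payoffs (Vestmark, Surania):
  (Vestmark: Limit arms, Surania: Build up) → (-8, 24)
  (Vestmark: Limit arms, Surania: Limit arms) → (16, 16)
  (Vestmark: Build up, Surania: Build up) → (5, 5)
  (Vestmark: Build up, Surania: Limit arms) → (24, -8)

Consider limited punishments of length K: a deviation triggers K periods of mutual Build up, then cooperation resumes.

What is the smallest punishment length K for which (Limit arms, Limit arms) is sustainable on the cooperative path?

IC: δ(1−δ^K)/(1−δ) ≥ (24−16)/(16−5) = 8/11.
With δ = 7/10: need 1 − δ^K ≥ 8/11·(1−7/10)/(7/10), i.e. δ^K ≤ 0.6883.
Since (7/10)^1 = 0.7000 and (7/10)^2 = 0.4900, the smallest such K is 2.

2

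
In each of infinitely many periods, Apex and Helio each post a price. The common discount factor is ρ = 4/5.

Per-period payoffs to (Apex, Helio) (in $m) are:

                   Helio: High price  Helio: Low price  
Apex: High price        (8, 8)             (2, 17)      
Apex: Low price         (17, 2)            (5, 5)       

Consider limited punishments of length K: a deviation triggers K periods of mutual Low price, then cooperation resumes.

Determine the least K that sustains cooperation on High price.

Need Σ_{k=1}^{K} ρ^k ≥ (17−8)/(8−5) = 3.0000 at ρ = 4/5.
At K = 6 the sum is 2.9514 < 3.0000; at K = 7 it is 3.1611 ≥ 3.0000.
So the minimum punishment length is K = 7.

7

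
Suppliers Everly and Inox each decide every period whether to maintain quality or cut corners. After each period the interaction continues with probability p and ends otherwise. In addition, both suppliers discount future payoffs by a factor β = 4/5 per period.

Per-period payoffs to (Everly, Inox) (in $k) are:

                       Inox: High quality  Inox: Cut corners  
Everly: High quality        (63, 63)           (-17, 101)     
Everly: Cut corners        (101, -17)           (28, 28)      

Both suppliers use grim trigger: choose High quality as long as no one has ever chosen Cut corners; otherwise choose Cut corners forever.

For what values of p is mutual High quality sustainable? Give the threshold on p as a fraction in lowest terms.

95/146

With continuation probability p and discount β, the effective per-period discount factor is βp.
Grim-trigger IC: βp ≥ (101−63)/(101−28) = 38/73.
So p ≥ (38/73)/(4/5) = 95/146.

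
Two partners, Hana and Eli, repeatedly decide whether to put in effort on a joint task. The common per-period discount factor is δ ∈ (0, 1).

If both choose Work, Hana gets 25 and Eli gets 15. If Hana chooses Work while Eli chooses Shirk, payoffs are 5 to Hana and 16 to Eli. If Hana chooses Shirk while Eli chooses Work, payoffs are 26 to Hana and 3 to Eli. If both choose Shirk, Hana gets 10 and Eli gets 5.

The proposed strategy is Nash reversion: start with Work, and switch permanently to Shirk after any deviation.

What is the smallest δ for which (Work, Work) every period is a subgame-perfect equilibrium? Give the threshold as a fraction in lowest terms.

Hana's threshold: (26−25)/(26−10) = 1/16.
Eli's threshold: (16−15)/(16−5) = 1/11.
1/16 < 1/11, so Eli binds and δ* = 1/11.

1/11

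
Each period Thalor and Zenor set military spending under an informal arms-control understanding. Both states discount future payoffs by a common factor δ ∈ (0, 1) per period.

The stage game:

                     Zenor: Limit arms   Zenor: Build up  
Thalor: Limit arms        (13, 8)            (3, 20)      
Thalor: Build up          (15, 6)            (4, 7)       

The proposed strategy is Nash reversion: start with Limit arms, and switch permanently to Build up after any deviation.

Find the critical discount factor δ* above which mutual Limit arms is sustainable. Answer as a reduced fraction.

12/13

Thalor's threshold: (15−13)/(15−4) = 2/11.
Zenor's threshold: (20−8)/(20−7) = 12/13.
2/11 < 12/13, so Zenor binds and δ* = 12/13.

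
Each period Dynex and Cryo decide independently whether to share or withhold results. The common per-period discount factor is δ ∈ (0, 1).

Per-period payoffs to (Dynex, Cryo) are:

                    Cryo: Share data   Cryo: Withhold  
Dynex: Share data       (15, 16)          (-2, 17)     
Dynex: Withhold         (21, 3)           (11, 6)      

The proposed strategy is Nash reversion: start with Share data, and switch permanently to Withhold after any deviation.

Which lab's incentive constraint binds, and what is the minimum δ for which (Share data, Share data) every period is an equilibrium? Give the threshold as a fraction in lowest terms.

Dynex; δ ≥ 3/5

Dynex's threshold: (21−15)/(21−11) = 3/5.
Cryo's threshold: (17−16)/(17−6) = 1/11.
3/5 > 1/11, so Dynex binds and δ* = 3/5.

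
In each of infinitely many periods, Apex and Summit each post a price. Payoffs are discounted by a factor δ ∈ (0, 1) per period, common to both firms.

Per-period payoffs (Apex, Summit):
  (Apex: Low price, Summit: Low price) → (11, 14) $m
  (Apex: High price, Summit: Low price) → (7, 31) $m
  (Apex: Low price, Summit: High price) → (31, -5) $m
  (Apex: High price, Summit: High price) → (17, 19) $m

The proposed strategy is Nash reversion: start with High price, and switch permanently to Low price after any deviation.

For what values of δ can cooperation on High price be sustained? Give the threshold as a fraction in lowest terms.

For Apex: deviation gain 31−17 = 14, per-period punishment loss 17−11 = 6. IC gives δ ≥ 14/20 = 7/10.
For Summit: gain 12, loss 5 per period, so δ ≥ 12/17.
The tighter constraint is Summit's, so cooperation needs δ ≥ 12/17.

12/17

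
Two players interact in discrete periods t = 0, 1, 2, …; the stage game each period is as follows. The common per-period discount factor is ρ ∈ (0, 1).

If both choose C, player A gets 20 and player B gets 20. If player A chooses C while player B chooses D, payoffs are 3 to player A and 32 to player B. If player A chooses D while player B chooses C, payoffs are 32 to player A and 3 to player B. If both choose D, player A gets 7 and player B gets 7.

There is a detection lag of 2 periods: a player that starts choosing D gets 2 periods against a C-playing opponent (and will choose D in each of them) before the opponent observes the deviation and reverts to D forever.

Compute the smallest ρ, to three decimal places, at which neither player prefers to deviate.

0.693

Deviating for the 2 undetected periods gains 32−20 = 12 per period over cooperation, then loses 20−7 = 13 per period forever once punishment starts.
Gain: 12(1 + ρ + … + ρ^1); loss: 13·ρ^2/(1−ρ).
No profitable deviation ⇔ 12(1−ρ^2) ≤ 13·ρ^2, i.e. ρ^2 ≥ 12/(12+13) = 12/25.
Hence ρ ≥ (12/25)^(1/2) ≈ 0.693.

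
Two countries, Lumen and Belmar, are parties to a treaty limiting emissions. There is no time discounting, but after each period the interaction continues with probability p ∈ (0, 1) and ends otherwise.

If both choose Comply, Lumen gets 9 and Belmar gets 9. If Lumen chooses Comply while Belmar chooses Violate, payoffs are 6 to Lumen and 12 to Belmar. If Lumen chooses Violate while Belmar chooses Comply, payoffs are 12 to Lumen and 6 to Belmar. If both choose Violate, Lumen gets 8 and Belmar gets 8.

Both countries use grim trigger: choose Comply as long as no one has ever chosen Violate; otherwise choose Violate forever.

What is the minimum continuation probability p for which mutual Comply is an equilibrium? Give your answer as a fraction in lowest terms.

3/4

Expected cooperation value is 9 + p·9 + p²·9 + … = 9/(1−p); deviation gives 12 + p·8/(1−p).
9 ≥ 12(1−p) + 8p ⇒ 4p ≥ 3 ⇒ p ≥ 3/4.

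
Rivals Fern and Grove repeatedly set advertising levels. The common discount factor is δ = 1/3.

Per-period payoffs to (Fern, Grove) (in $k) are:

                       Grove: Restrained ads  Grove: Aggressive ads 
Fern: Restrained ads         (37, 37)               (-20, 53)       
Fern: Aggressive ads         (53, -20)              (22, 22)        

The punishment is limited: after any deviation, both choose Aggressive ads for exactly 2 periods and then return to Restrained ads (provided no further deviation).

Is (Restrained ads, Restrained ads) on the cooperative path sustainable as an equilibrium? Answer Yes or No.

No

A one-shot deviation gives 53 now, then 22 for 2 periods, then back to 37.
Gain from deviating: (53−37) today; loss: (37−22) in each of the next 2 periods.
No-deviation condition: (37−22)(δ+…+δ^2) ≥ 53−37, i.e. δ+…+δ^2 ≥ 16/15.
At δ = 1/3: δ+…+δ^2 = 0.4444 < 1.0667.
So cooperation is not sustainable.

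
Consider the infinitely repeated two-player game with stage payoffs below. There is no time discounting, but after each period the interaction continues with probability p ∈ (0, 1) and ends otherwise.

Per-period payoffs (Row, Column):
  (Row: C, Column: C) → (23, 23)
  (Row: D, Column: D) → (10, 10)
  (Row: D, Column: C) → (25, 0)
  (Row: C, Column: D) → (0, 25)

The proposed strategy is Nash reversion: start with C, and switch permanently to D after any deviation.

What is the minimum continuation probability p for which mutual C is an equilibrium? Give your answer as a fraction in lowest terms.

With no time discounting, the continuation probability p plays the role of the discount factor.
Grim-trigger IC: 23/(1−p) ≥ 25 + 10p/(1−p) ⇒ p ≥ (25−23)/(25−10) = 2/15.

2/15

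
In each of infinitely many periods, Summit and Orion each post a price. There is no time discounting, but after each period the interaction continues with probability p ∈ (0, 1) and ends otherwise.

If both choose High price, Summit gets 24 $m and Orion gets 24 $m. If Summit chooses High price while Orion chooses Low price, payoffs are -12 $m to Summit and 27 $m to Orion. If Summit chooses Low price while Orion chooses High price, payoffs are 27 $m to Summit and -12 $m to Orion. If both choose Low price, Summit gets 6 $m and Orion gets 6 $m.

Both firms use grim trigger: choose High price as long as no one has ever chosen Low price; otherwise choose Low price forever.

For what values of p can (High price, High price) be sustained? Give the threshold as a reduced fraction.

1/7

Expected cooperation value is 24 + p·24 + p²·24 + … = 24/(1−p); deviation gives 27 + p·6/(1−p).
24 ≥ 27(1−p) + 6p ⇒ 21p ≥ 3 ⇒ p ≥ 3/21 = 1/7.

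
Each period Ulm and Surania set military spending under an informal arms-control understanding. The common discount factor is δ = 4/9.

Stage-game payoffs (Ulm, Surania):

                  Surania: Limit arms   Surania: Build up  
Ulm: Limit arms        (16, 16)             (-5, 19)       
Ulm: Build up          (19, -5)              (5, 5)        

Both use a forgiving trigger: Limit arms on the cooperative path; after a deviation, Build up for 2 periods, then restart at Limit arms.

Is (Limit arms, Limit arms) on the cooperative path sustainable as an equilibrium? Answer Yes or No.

IC: δ+…+δ^2 ≥ (19−16)/(16−5) = 3/11.
At δ = 4/9: partial sum = 0.6420 ≥ 0.2727. Cooperation sustainable.

Yes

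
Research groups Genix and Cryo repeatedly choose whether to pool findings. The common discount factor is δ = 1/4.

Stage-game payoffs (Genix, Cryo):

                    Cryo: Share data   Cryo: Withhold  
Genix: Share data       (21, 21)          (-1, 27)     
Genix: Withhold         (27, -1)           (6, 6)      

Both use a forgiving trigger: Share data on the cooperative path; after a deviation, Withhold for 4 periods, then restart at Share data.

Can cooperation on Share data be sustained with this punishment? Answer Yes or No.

No

Comparing payoff streams over the 5 periods until play realigns: cooperate → 21(1+δ+…+δ^4); deviate → 27 + 6(δ+…+δ^4).
Cooperation is sustained iff (21−6)(δ+…+δ^4) ≥ 27−21.
δ+…+δ^4 = 1/4·(1−(1/4)^4)/(1−1/4) = 0.3320, and (27−21)/(21−6) = 0.4000.
0.3320 < 0.4000, so cooperation is not sustainable.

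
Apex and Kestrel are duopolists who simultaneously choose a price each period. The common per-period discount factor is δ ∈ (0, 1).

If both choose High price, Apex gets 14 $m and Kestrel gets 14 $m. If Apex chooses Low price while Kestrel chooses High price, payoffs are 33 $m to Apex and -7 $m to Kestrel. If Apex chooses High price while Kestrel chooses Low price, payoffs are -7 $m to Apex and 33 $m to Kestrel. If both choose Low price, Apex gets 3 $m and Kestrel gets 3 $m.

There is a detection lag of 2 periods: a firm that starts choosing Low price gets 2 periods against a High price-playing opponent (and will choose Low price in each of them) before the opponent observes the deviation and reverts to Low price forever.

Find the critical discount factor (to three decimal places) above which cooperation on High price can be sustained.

0.796

A deviator earns 33 for 2 periods, then 3 forever; cooperating earns 14 forever. Multiplying the IC by (1−δ):
14 ≥ 33(1−δ^2) + 3δ^2, so 30·δ^2 ≥ 19 and δ^2 ≥ 19/30.
δ ≥ (19/30)^(1/2) ≈ 0.796.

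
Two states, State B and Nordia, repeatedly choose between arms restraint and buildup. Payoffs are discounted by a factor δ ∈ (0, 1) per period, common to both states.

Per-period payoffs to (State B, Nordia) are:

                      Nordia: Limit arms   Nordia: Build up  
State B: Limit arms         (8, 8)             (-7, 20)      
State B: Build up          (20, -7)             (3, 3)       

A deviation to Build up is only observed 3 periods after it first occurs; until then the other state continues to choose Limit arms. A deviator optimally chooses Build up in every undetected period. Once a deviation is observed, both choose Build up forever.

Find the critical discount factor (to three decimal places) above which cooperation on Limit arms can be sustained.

0.890

A deviator earns 20 for 3 periods, then 3 forever; cooperating earns 8 forever. Multiplying the IC by (1−δ):
8 ≥ 20(1−δ^3) + 3δ^3, so 17·δ^3 ≥ 12 and δ^3 ≥ 12/17.
δ ≥ (12/17)^(1/3) ≈ 0.890.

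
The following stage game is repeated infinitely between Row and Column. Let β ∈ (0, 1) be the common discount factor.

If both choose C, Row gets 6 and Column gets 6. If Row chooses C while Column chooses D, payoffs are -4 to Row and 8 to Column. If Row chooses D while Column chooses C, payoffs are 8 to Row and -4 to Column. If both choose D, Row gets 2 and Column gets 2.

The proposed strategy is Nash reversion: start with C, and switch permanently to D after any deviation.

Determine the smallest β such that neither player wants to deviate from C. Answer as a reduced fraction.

1/3

Under grim trigger the critical discount factor is (T−C)/(T−P) with T = 8, C = 6, P = 2.
β* = (8−6)/(8−2) = 2/6 = 1/3.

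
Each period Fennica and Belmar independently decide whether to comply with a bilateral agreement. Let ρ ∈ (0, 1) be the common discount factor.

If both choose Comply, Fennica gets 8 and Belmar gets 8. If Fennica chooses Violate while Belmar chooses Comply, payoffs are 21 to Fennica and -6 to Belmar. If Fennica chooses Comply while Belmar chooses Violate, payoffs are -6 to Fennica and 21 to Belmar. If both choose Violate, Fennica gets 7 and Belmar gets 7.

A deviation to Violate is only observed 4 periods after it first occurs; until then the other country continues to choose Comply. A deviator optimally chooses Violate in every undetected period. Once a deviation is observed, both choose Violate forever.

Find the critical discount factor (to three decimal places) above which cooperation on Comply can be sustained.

A deviator earns 21 for 4 periods, then 7 forever; cooperating earns 8 forever. Multiplying the IC by (1−ρ):
8 ≥ 21(1−ρ^4) + 7ρ^4, so 14·ρ^4 ≥ 13 and ρ^4 ≥ 13/14.
ρ ≥ (13/14)^(1/4) ≈ 0.982.

0.982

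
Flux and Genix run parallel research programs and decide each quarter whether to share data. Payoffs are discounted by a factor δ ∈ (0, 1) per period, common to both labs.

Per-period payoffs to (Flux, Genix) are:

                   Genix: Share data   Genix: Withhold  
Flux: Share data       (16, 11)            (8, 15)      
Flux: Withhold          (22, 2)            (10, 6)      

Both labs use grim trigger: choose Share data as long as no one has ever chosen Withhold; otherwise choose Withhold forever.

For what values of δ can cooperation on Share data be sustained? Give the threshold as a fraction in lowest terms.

Flux's threshold: (22−16)/(22−10) = 1/2.
Genix's threshold: (15−11)/(15−6) = 4/9.
1/2 > 4/9, so Flux binds and δ* = 1/2.

1/2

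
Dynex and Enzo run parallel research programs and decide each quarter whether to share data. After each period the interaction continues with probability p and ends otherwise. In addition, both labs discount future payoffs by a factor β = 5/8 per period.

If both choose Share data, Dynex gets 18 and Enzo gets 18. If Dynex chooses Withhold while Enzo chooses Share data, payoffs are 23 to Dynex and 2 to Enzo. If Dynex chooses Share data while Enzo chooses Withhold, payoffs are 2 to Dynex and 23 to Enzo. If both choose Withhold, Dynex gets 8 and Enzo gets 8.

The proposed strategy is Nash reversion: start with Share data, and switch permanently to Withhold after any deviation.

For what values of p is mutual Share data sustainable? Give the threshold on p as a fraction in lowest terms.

With continuation probability p and discount β, the effective per-period discount factor is βp.
Grim-trigger IC: βp ≥ (23−18)/(23−8) = 1/3.
So p ≥ (1/3)/(5/8) = 8/15.

8/15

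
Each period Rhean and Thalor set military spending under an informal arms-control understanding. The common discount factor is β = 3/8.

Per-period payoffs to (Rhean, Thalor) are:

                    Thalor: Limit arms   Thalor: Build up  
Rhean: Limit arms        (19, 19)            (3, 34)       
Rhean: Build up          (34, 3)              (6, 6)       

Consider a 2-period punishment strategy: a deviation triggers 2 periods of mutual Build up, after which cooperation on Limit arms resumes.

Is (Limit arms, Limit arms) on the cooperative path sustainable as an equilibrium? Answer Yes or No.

A one-shot deviation gives 34 now, then 6 for 2 periods, then back to 19.
Gain from deviating: (34−19) today; loss: (19−6) in each of the next 2 periods.
No-deviation condition: (19−6)(β+…+β^2) ≥ 34−19, i.e. β+…+β^2 ≥ 15/13.
At β = 3/8: β+…+β^2 = 0.5156 < 1.1538.
So cooperation is not sustainable.

No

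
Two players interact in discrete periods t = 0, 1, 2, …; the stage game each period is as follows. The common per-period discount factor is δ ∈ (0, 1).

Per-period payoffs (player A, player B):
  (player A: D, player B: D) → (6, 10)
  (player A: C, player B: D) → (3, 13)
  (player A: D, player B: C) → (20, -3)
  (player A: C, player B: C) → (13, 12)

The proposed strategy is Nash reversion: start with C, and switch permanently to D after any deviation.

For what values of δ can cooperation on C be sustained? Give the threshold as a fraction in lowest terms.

1/2

player A's threshold: (20−13)/(20−6) = 1/2.
player B's threshold: (13−12)/(13−10) = 1/3.
1/2 > 1/3, so player A binds and δ* = 1/2.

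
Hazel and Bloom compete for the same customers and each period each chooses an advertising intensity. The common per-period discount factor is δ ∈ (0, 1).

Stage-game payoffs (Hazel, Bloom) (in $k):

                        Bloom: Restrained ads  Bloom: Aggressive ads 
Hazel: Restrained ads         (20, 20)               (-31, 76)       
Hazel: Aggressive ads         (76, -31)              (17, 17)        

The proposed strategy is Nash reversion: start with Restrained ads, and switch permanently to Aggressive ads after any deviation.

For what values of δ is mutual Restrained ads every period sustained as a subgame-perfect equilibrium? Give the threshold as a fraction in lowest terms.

56/59

20/(1−δ) ≥ 76 + 17δ/(1−δ)
20 ≥ 76 − 59δ
δ ≥ 56/59.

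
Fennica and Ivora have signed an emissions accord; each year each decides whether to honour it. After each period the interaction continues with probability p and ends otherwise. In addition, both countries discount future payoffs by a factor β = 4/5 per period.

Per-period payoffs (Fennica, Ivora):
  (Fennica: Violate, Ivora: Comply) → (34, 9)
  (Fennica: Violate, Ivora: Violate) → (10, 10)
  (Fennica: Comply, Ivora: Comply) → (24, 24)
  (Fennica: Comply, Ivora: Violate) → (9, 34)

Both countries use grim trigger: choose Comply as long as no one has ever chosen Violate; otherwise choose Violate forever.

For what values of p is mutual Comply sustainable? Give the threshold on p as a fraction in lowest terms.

25/48

With continuation probability p and discount β, the effective per-period discount factor is βp.
Grim-trigger IC: βp ≥ (34−24)/(34−10) = 5/12.
So p ≥ (5/12)/(4/5) = 25/48.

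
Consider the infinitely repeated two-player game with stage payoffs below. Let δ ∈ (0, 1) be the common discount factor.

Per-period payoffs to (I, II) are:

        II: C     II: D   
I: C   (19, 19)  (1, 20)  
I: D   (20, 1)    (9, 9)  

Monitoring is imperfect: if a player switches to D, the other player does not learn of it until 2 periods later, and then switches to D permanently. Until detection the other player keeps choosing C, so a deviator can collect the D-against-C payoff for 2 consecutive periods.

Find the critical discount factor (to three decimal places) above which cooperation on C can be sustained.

0.302

A deviator earns 20 for 2 periods, then 9 forever; cooperating earns 19 forever. Multiplying the IC by (1−δ):
19 ≥ 20(1−δ^2) + 9δ^2, so 11·δ^2 ≥ 1 and δ^2 ≥ 1/11.
δ ≥ (1/11)^(1/2) ≈ 0.302.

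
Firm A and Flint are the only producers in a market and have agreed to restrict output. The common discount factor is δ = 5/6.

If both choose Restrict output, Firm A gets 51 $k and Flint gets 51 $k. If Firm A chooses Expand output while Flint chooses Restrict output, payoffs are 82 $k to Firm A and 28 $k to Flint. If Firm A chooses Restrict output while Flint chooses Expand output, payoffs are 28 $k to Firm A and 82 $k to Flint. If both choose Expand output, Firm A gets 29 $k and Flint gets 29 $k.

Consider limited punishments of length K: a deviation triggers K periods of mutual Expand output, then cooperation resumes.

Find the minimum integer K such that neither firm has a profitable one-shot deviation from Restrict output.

Need Σ_{k=1}^{K} δ^k ≥ (82−51)/(51−29) = 1.4091 at δ = 5/6.
At K = 1 the sum is 0.8333 < 1.4091; at K = 2 it is 1.5278 ≥ 1.4091.
So the minimum punishment length is K = 2.

2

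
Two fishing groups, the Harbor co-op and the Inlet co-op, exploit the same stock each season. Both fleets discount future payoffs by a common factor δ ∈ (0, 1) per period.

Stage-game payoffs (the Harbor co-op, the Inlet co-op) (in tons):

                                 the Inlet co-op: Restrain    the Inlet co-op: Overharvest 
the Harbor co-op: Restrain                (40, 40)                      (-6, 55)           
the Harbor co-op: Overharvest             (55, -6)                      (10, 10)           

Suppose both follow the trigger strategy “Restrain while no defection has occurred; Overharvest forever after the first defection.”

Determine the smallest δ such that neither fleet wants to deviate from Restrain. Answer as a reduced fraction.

One-period gain from deviating is 55 − 40 = 15. The loss is 40 − 10 = 30 in every subsequent period, with present value 30·δ/(1−δ).
Deviation is unprofitable when 30·δ/(1−δ) ≥ 15, i.e. δ/(1−δ) ≥ 1/2.
Equivalently δ ≥ 15/(15+30) = 1/3.

1/3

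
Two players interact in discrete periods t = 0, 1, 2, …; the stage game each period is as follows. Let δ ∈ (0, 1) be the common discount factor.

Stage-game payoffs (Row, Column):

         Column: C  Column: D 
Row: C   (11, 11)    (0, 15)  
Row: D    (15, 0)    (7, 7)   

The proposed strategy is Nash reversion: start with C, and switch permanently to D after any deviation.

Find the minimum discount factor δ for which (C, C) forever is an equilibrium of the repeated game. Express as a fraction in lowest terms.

Cooperation forever yields 11 each period: 11/(1−δ).
Deviating yields 15 once, then 7 forever: 15 + 7δ/(1−δ).
No profitable deviation requires 11/(1−δ) ≥ 15 + 7δ/(1−δ).
Multiplying by (1−δ): 11 ≥ 15(1−δ) + 7δ = 15 − 8δ.
So 8δ ≥ 4, i.e. δ ≥ 4/8 = 1/2.

1/2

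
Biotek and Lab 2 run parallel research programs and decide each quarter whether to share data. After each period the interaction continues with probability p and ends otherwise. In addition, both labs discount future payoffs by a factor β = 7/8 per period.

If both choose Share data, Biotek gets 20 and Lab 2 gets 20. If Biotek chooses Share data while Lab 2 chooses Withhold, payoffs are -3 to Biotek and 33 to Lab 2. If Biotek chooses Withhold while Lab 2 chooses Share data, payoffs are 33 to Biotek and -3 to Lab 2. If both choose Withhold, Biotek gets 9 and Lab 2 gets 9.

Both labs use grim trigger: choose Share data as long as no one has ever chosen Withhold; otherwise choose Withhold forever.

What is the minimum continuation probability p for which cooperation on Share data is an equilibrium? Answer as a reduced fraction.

13/21

Expected continuation weight on next period's payoff is β·p = 7/8·p, which plays the role of the discount factor.
Cooperation requires 7/8·p ≥ (33−20)/(33−9) = 13/24, hence p ≥ 13/21.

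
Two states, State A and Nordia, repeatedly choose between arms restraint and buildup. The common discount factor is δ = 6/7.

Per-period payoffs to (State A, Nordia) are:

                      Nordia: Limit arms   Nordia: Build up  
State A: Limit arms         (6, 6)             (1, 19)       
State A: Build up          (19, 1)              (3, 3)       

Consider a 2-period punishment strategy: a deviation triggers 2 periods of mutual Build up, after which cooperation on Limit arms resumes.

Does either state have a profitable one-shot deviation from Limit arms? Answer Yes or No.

IC: δ+…+δ^2 ≥ (19−6)/(6−3) = 13/3.
At δ = 6/7: partial sum = 1.5918 < 4.3333. Cooperation not sustainable.

Yes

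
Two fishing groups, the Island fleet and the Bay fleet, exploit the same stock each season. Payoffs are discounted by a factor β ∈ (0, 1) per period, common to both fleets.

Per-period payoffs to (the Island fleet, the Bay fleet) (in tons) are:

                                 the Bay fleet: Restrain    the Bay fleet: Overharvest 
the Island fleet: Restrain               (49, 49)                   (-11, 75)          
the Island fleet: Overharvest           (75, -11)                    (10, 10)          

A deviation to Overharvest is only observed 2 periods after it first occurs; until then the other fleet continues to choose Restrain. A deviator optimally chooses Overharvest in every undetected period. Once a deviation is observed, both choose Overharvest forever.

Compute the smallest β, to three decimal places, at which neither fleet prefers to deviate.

Deviating for the 2 undetected periods gains 75−49 = 26 per period over cooperation, then loses 49−10 = 39 per period forever once punishment starts.
Gain: 26(1 + β + … + β^1); loss: 39·β^2/(1−β).
No profitable deviation ⇔ 26(1−β^2) ≤ 39·β^2, i.e. β^2 ≥ 26/(26+39) = 2/5.
Hence β ≥ (2/5)^(1/2) ≈ 0.632.

0.632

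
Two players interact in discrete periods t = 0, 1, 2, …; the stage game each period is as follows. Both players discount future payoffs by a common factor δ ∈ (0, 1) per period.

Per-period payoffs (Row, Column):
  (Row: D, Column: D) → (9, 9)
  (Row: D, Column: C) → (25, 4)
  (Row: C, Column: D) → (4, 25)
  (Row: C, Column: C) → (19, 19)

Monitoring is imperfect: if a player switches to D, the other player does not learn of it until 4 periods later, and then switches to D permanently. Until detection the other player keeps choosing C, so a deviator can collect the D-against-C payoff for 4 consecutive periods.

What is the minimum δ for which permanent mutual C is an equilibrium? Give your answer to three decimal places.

A deviator earns 25 for 4 periods, then 9 forever; cooperating earns 19 forever. Multiplying the IC by (1−δ):
19 ≥ 25(1−δ^4) + 9δ^4, so 16·δ^4 ≥ 6 and δ^4 ≥ 3/8.
δ ≥ (3/8)^(1/4) ≈ 0.783.

0.783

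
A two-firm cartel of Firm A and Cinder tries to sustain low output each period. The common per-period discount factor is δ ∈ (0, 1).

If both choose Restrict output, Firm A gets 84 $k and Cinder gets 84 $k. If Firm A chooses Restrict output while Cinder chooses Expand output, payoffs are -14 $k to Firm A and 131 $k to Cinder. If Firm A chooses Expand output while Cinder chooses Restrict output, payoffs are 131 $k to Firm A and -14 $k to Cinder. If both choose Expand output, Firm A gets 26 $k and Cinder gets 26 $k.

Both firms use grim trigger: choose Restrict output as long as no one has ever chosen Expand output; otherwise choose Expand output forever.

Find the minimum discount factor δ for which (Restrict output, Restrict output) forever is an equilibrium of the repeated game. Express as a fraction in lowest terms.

47/105

84/(1−δ) ≥ 131 + 26δ/(1−δ)
84 ≥ 131 − 105δ
δ ≥ 47/105.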